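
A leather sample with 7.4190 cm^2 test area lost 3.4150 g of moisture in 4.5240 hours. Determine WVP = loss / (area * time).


Formula: WVP = loss / (area * time)
Substituting: WVP = 3.4150 / (7.4190 * 4.5240)
Result: 0.1017 g/(cm^2*hr)


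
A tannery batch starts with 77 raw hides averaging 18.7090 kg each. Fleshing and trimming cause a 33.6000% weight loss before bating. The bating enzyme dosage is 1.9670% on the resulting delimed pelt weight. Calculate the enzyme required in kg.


Total_raw = N * avg_wt = 77 * 18.7090 = 1440.5930 kg
Substrate = Total_raw * (1 - loss/100) = 1440.5930 * (1 - 33.6000/100) = 956.5538 kg
Enzyme = Substrate * pct / 100 = 956.5538 * 1.9670 / 100 = 18.8154 kg


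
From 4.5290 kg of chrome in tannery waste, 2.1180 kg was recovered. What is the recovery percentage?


Formula: Recovery = recovered / input * 100
Substituting: Recovery = 2.1180 / 4.5290 * 100
Result: 46.7653 %


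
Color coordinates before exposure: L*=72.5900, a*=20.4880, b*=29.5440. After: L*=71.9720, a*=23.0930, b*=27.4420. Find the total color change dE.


dL = -0.6180, da = 2.6050, db = -2.1020
dE = sqrt((-0.6180)^2 + 2.6050^2 + (-2.1020)^2) = 3.4039


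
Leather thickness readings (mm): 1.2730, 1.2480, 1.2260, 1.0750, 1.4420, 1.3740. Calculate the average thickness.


Formula: Average = sum / n
Substituting: Average = 7.6380 / 6
Result: 1.2730 mm


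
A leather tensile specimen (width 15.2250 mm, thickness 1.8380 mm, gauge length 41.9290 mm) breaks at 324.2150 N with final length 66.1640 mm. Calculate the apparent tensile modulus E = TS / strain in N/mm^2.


TS = F / (w * t) = 324.2150 / (15.2250 * 1.8380) = 11.5859 N/mm^2
strain = (Lf - L0) / L0 = (66.1640 - 41.9290) / 41.9290 = 0.5780
E = TS / strain = 11.5859 / 0.5780 = 20.0448 N/mm^2


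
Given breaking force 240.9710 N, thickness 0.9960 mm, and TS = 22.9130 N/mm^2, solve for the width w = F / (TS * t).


Formula: w = F / (TS * t)
Substituting: w = 240.9710 / (22.9130 * 0.9960)
Result: 10.5590 mm


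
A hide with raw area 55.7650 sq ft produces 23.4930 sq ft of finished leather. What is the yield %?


Formula: Yield = finished / raw * 100
Substituting: Yield = 23.4930 / 55.7650 * 100
Result: 42.1286 %


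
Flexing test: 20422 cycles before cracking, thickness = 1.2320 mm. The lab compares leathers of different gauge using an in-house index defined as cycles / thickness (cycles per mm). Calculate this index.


Formula: Index = cycles / thickness
Substituting: Index = 20422 / 1.2320
Result: 16576.2987 cycles/mm


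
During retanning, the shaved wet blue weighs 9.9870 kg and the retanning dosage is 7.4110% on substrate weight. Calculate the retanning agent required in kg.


Formula: Retan = substrate * pct / 100
Substituting: Retan = 9.9870 * 7.4110 / 100
Result: 0.7401 kg


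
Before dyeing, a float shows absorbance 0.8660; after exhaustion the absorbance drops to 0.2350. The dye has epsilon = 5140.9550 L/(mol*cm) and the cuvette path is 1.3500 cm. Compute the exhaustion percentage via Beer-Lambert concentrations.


c_initial = A_i / (epsilon * l) = 0.8660 / (5140.9550 * 1.3500) = 1.2478e-04 mol/L
c_final = A_f / (epsilon * l) = 0.2350 / (5140.9550 * 1.3500) = 3.3860e-05 mol/L
Exhaustion = (c_initial - c_final) / c_initial * 100 = (1.2478e-04 - 3.3860e-05) / 1.2478e-04 * 100 = 72.8637 %


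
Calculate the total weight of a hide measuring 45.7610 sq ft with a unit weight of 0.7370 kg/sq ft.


Formula: Weight = area * weight_per_sqft
Substituting: Weight = 45.7610 * 0.7370
Result: 33.7259 kg


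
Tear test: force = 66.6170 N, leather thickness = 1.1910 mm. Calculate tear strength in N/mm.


Formula: Tear strength = force / thickness
Substituting: Tear strength = 66.6170 / 1.1910
Result: 55.9337 N/mm


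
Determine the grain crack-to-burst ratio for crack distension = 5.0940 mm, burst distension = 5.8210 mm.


Formula: Ratio = crack / burst
Substituting: Ratio = 5.0940 / 5.8210
Result: 0.8751


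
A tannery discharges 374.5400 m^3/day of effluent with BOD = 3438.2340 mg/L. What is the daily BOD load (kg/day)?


Formula: BOD_load = volume * conc / 1000
Substituting: BOD_load = 374.5400 * 3438.2340 / 1000
Result: 1287.7562 kg/day


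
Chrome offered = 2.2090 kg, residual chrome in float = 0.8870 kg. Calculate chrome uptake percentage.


Formula: Uptake = (offered - residual) / offered * 100
Substituting: Uptake = (2.2090 - 0.8870) / 2.2090 * 100
Result: 59.8461 %


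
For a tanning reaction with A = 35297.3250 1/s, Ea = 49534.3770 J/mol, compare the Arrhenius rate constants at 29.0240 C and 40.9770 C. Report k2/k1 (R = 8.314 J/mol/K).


T1 = 29.0240 + 273.15 = 302.1740 K; T2 = 40.9770 + 273.15 = 314.1270 K
k1 = A * exp(-Ea/(R*T1)) = 35297.3250 * exp(-49534.3770/(8.314*302.1740)) = 9.6557e-05 1/s
k2 = A * exp(-Ea/(R*T2)) = 35297.3250 * exp(-49534.3770/(8.314*314.1270)) = 2.0446e-04 1/s
k2/k1 = 2.0446e-04 / 9.6557e-05 = 2.1175


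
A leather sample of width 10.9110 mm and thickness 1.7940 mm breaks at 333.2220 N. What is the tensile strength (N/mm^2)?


Formula: TS = force / (width * thickness)
Substituting: TS = 333.2220 / (10.9110 * 1.7940)
Result: 17.0234 N/mm^2


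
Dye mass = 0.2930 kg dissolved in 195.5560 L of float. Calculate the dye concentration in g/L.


Formula: Conc = dye_mass(kg) / volume(L) * 1000
Substituting: Conc = 0.2930 / 195.5560 * 1000
Result: 1.4983 g/L


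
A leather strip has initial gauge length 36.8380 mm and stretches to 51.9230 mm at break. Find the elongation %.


Formula: Elongation = (Lf - L0) / L0 * 100
Substituting: Elongation = (51.9230 - 36.8380) / 36.8380 * 100
Result: 40.9496 %


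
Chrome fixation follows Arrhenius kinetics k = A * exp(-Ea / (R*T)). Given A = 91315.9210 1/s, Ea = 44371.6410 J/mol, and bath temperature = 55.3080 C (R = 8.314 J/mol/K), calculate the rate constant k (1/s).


T_K = T_C + 273.15 = 55.3080 + 273.15 = 328.4580 K
exponent = -Ea / (R * T_K) = -44371.6410 / (8.314 * 328.4580) = -16.2486
k = A * exp(exponent) = 91315.9210 * exp(-16.2486) = 0.00801446 1/s


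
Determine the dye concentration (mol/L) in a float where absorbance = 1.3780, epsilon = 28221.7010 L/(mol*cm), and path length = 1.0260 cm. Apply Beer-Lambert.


Formula: c = A / (epsilon * l)
Substituting: c = 1.3780 / (28221.7010 * 1.0260)
Result: 4.7590e-05 mol/L


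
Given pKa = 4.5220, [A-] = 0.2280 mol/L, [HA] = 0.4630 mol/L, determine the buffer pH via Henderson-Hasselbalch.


ratio = [A-] / [HA] = 0.2280 / 0.4630 = 0.4924
log10(ratio) = -0.3076
pH = pKa + log10(ratio) = 4.5220 - 0.3076 = 4.2144


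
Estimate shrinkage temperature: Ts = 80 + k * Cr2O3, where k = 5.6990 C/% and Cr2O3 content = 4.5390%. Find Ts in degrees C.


Formula: Ts = 80 + k * Cr2O3
Substituting: Ts = 80 + 5.6990 * 4.5390
Result: 105.8678 C


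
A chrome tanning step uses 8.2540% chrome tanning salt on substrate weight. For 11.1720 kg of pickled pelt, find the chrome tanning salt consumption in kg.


Formula: Chrome = substrate * pct / 100
Substituting: Chrome = 11.1720 * 8.2540 / 100
Result: 0.9221 kg


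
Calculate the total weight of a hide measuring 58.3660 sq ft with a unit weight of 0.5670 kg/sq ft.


Formula: Weight = area * weight_per_sqft
Substituting: Weight = 58.3660 * 0.5670
Result: 33.0935 kg


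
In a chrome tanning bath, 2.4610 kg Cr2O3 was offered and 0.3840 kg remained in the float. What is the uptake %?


Formula: Uptake = (offered - residual) / offered * 100
Substituting: Uptake = (2.4610 - 0.3840) / 2.4610 * 100
Result: 84.3966 %


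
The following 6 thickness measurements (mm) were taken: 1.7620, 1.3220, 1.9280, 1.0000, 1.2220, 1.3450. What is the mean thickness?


Formula: Average = sum / n
Substituting: Average = 8.5790 / 6
Result: 1.4298 mm


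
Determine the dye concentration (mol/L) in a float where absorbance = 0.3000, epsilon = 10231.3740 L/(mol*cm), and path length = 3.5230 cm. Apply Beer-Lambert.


Formula: c = A / (epsilon * l)
Substituting: c = 0.3000 / (10231.3740 * 3.5230)
Result: 8.3229e-06 mol/L


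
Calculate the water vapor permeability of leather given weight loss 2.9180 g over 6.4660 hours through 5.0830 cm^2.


Formula: WVP = loss / (area * time)
Substituting: WVP = 2.9180 / (5.0830 * 6.4660)
Result: 0.0887829 g/(cm^2*hr)


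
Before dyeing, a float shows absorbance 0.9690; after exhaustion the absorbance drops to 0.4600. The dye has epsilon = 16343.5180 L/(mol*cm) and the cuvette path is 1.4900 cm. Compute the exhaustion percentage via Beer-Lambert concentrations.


c_initial = A_i / (epsilon * l) = 0.9690 / (16343.5180 * 1.4900) = 3.9792e-05 mol/L
c_final = A_f / (epsilon * l) = 0.4600 / (16343.5180 * 1.4900) = 1.8890e-05 mol/L
Exhaustion = (c_initial - c_final) / c_initial * 100 = (3.9792e-05 - 1.8890e-05) / 3.9792e-05 * 100 = 52.5284 %


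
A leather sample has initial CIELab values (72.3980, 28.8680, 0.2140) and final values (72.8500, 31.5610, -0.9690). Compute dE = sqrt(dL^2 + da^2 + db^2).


dL = 0.4520, da = 2.6930, db = -1.1830
dE = sqrt(0.4520^2 + 2.6930^2 + (-1.1830)^2) = 2.9759


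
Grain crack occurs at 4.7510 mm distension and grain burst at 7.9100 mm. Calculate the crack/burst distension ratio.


Formula: Ratio = crack / burst
Substituting: Ratio = 4.7510 / 7.9100
Result: 0.6006


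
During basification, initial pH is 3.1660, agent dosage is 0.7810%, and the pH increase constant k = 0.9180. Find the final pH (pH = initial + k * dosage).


Formula: pH_final = pH_initial + k * base_pct
Substituting: pH_final = 3.1660 + 0.9180 * 0.7810
Result: 3.8830


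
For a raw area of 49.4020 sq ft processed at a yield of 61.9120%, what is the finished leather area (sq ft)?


Formula: finished = raw * yield / 100
Substituting: finished = 49.4020 * 61.9120 / 100
Result: 30.5858 sq ft


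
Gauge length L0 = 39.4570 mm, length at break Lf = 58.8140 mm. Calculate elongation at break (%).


Formula: Elongation = (Lf - L0) / L0 * 100
Substituting: Elongation = (58.8140 - 39.4570) / 39.4570 * 100
Result: 49.0585 %


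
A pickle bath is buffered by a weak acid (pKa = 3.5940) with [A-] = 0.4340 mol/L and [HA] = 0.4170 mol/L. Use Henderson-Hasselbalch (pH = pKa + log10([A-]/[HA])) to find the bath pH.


ratio = [A-] / [HA] = 0.4340 / 0.4170 = 1.0408
log10(ratio) = 0.0173537
pH = pKa + log10(ratio) = 3.5940 + 0.0173537 = 3.6114


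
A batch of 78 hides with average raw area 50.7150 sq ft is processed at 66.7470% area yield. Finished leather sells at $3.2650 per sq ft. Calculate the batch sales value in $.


Raw_total = N * avg_area = 78 * 50.7150 = 3955.7700 sq ft
Finished = Raw_total * yield / 100 = 3955.7700 * 66.7470 / 100 = 2640.3578 sq ft
Value = Finished * price = 2640.3578 * 3.2650 = 8620.7682 $


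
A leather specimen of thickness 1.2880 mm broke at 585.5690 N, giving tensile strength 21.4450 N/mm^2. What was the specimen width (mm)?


Formula: w = F / (TS * t)
Substituting: w = 585.5690 / (21.4450 * 1.2880)
Result: 21.2000 mm


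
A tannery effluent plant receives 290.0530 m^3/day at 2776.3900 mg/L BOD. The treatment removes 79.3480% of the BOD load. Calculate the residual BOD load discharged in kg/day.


Load_in = volume * conc / 1000 = 290.0530 * 2776.3900 / 1000 = 805.3002 kg/day
Removed = Load_in * eff / 100 = 805.3002 * 79.3480 / 100 = 638.9896 kg/day
Load_out = Load_in - Removed = 805.3002 - 638.9896 = 166.3106 kg/day


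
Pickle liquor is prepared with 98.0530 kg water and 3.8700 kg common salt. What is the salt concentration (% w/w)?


Formula: Conc = salt / (water + salt) * 100
Substituting: Conc = 3.8700 / (98.0530 + 3.8700) * 100
Result: 3.7970 %


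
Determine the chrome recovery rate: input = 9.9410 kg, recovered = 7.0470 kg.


Formula: Recovery = recovered / input * 100
Substituting: Recovery = 7.0470 / 9.9410 * 100
Result: 70.8882 %


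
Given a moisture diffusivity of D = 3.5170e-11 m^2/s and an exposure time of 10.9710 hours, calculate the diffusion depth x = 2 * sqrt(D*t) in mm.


t = 10.9710 hr * 3600 = 39495.6000 s
D * t = 3.5170e-11 * 39495.6000 = 1.3891e-06
x = 2 * sqrt(D*t) = 2 * sqrt(1.3891e-06) = 0.00235717 m = 2.3572 mm


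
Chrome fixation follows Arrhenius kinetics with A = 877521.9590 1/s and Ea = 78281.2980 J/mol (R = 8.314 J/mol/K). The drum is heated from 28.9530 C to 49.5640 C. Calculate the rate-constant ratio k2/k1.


T1 = 28.9530 + 273.15 = 302.1030 K; T2 = 49.5640 + 273.15 = 322.7140 K
k1 = A * exp(-Ea/(R*T1)) = 877521.9590 * exp(-78281.2980/(8.314*302.1030)) = 2.5566e-08 1/s
k2 = A * exp(-Ea/(R*T2)) = 877521.9590 * exp(-78281.2980/(8.314*322.7140)) = 1.8713e-07 1/s
k2/k1 = 1.8713e-07 / 2.5566e-08 = 7.3196


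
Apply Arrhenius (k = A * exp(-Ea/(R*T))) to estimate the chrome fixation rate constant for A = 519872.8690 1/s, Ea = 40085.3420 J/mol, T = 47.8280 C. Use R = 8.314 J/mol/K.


T_K = T_C + 273.15 = 47.8280 + 273.15 = 320.9780 K
exponent = -Ea / (R * T_K) = -40085.3420 / (8.314 * 320.9780) = -15.0211
k = A * exp(exponent) = 519872.8690 * exp(-15.0211) = 0.1557 1/s


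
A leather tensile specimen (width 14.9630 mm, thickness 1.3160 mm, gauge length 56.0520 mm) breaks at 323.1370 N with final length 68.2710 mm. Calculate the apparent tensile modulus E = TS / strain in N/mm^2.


TS = F / (w * t) = 323.1370 / (14.9630 * 1.3160) = 16.4101 N/mm^2
strain = (Lf - L0) / L0 = (68.2710 - 56.0520) / 56.0520 = 0.2180
E = TS / strain = 16.4101 / 0.2180 = 75.2779 N/mm^2


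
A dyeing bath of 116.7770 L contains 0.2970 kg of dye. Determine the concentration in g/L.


Formula: Conc = dye_mass(kg) / volume(L) * 1000
Substituting: Conc = 0.2970 / 116.7770 * 1000
Result: 2.5433 g/L


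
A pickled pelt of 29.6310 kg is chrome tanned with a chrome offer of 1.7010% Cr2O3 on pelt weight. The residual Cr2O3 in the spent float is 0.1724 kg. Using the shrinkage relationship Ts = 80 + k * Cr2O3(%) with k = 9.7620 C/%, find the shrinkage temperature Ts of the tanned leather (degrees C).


Offered = pelt * offer_pct / 100 = 29.6310 * 1.7010 / 100 = 0.5040 kg
Uptake = offered - residual = 0.5040 - 0.1724 = 0.3316 kg
Cr2O3% on pelt = uptake / pelt * 100 = 0.3316 / 29.6310 * 100 = 1.1192 %
Ts = 80 + k * Cr2O3% = 80 + 9.7620 * 1.1192 = 90.9254 C


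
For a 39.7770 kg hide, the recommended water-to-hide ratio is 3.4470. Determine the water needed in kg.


Formula: Water = hide_weight * ratio
Substituting: Water = 39.7770 * 3.4470
Result: 137.1113 kg


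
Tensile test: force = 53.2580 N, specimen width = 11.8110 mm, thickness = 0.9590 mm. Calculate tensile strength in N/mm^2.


Formula: TS = force / (width * thickness)
Substituting: TS = 53.2580 / (11.8110 * 0.9590)
Result: 4.7020 N/mm^2


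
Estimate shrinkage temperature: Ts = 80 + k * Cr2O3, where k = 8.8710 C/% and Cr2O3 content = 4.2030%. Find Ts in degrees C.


Formula: Ts = 80 + k * Cr2O3
Substituting: Ts = 80 + 8.8710 * 4.2030
Result: 117.2848 C


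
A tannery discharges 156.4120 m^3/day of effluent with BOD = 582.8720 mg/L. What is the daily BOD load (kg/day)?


Formula: BOD_load = volume * conc / 1000
Substituting: BOD_load = 156.4120 * 582.8720 / 1000
Result: 91.1682 kg/day


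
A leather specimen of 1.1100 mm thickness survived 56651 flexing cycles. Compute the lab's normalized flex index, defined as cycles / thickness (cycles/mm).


Formula: Index = cycles / thickness
Substituting: Index = 56651 / 1.1100
Result: 51036.9369 cycles/mm


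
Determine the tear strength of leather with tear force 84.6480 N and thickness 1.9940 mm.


Formula: Tear strength = force / thickness
Substituting: Tear strength = 84.6480 / 1.9940
Result: 42.4514 N/mm


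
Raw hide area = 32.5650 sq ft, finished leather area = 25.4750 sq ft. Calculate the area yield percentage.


Formula: Yield = finished / raw * 100
Substituting: Yield = 25.4750 / 32.5650 * 100
Result: 78.2282 %


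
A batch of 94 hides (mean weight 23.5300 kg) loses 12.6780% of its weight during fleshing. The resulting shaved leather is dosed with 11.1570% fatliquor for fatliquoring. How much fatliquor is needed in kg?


Total_raw = N * avg_wt = 94 * 23.5300 = 2211.8200 kg
Substrate = Total_raw * (1 - loss/100) = 2211.8200 * (1 - 12.6780/100) = 1931.4055 kg
Fat = Substrate * pct / 100 = 1931.4055 * 11.1570 / 100 = 215.4869 kg


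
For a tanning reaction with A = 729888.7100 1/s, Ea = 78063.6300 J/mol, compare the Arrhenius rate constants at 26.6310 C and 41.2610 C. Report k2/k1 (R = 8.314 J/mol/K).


T1 = 26.6310 + 273.15 = 299.7810 K; T2 = 41.2610 + 273.15 = 314.4110 K
k1 = A * exp(-Ea/(R*T1)) = 729888.7100 * exp(-78063.6300/(8.314*299.7810)) = 1.8228e-08 1/s
k2 = A * exp(-Ea/(R*T2)) = 729888.7100 * exp(-78063.6300/(8.314*314.4110)) = 7.8288e-08 1/s
k2/k1 = 7.8288e-08 / 1.8228e-08 = 4.2948


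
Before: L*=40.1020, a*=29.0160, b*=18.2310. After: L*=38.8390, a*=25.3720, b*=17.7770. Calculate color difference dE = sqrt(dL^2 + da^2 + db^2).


dL = -1.2630, da = -3.6440, db = -0.4540
dE = sqrt((-1.2630)^2 + (-3.6440)^2 + (-0.4540)^2) = 3.8833


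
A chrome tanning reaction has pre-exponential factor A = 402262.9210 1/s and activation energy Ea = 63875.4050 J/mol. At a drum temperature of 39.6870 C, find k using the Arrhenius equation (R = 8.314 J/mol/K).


T_K = T_C + 273.15 = 39.6870 + 273.15 = 312.8370 K
exponent = -Ea / (R * T_K) = -63875.4050 / (8.314 * 312.8370) = -24.5587
k = A * exp(exponent) = 402262.9210 * exp(-24.5587) = 8.6856e-06 1/s


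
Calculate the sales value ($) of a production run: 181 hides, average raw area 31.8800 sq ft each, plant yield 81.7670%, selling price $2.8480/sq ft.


Raw_total = N * avg_area = 181 * 31.8800 = 5770.2800 sq ft
Finished = Raw_total * yield / 100 = 5770.2800 * 81.7670 / 100 = 4718.1848 sq ft
Value = Finished * price = 4718.1848 * 2.8480 = 13437.3904 $


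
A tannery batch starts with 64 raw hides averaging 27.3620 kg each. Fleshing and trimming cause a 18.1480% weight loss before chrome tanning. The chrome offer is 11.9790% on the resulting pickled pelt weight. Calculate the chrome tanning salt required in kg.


Total_raw = N * avg_wt = 64 * 27.3620 = 1751.1680 kg
Substrate = Total_raw * (1 - loss/100) = 1751.1680 * (1 - 18.1480/100) = 1433.3660 kg
Chrome = Substrate * pct / 100 = 1433.3660 * 11.9790 / 100 = 171.7029 kg


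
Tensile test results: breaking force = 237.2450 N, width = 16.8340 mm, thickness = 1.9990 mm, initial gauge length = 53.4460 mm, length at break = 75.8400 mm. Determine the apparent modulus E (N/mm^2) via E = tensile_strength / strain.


TS = F / (w * t) = 237.2450 / (16.8340 * 1.9990) = 7.0501 N/mm^2
strain = (Lf - L0) / L0 = (75.8400 - 53.4460) / 53.4460 = 0.4190
E = TS / strain = 7.0501 / 0.4190 = 16.8260 N/mm^2


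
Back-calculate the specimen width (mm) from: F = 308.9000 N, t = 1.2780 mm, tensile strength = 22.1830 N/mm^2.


Formula: w = F / (TS * t)
Substituting: w = 308.9000 / (22.1830 * 1.2780)
Result: 10.8960 mm


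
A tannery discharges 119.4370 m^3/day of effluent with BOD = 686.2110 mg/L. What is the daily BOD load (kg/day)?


Formula: BOD_load = volume * conc / 1000
Substituting: BOD_load = 119.4370 * 686.2110 / 1000
Result: 81.9590 kg/day


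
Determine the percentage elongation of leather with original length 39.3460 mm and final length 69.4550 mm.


Formula: Elongation = (Lf - L0) / L0 * 100
Substituting: Elongation = (69.4550 - 39.3460) / 39.3460 * 100
Result: 76.5237 %


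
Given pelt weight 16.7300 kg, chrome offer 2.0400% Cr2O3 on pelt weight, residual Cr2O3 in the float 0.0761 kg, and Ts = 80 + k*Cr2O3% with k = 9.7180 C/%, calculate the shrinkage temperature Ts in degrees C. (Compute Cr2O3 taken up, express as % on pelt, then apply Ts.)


Offered = pelt * offer_pct / 100 = 16.7300 * 2.0400 / 100 = 0.3413 kg
Uptake = offered - residual = 0.3413 - 0.0761 = 0.2652 kg
Cr2O3% on pelt = uptake / pelt * 100 = 0.2652 / 16.7300 * 100 = 1.5851 %
Ts = 80 + k * Cr2O3% = 80 + 9.7180 * 1.5851 = 95.4043 C


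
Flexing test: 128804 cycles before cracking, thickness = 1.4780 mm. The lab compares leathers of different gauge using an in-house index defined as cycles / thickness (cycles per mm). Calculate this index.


Formula: Index = cycles / thickness
Substituting: Index = 128804 / 1.4780
Result: 87147.4966 cycles/mm


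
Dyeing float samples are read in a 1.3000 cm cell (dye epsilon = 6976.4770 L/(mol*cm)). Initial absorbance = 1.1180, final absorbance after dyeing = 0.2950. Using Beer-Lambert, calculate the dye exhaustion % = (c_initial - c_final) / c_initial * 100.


c_initial = A_i / (epsilon * l) = 1.1180 / (6976.4770 * 1.3000) = 1.2327e-04 mol/L
c_final = A_f / (epsilon * l) = 0.2950 / (6976.4770 * 1.3000) = 3.2527e-05 mol/L
Exhaustion = (c_initial - c_final) / c_initial * 100 = (1.2327e-04 - 3.2527e-05) / 1.2327e-04 * 100 = 73.6136 %


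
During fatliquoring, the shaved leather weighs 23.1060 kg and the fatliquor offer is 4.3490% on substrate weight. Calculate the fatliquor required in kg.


Formula: Fat = substrate * pct / 100
Substituting: Fat = 23.1060 * 4.3490 / 100
Result: 1.0049 kg


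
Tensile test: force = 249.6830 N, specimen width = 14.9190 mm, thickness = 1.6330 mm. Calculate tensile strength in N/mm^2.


Formula: TS = force / (width * thickness)
Substituting: TS = 249.6830 / (14.9190 * 1.6330)
Result: 10.2486 N/mm^2


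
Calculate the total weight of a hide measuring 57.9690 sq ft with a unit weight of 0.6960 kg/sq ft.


Formula: Weight = area * weight_per_sqft
Substituting: Weight = 57.9690 * 0.6960
Result: 40.3464 kg


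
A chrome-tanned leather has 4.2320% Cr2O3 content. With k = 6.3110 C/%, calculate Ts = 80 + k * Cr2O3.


Formula: Ts = 80 + k * Cr2O3
Substituting: Ts = 80 + 6.3110 * 4.2320
Result: 106.7082 C


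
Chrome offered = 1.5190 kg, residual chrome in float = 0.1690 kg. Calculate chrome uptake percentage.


Formula: Uptake = (offered - residual) / offered * 100
Substituting: Uptake = (1.5190 - 0.1690) / 1.5190 * 100
Result: 88.8743 %


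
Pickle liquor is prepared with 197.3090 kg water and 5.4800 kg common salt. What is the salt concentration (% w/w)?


Formula: Conc = salt / (water + salt) * 100
Substituting: Conc = 5.4800 / (197.3090 + 5.4800) * 100
Result: 2.7023 %


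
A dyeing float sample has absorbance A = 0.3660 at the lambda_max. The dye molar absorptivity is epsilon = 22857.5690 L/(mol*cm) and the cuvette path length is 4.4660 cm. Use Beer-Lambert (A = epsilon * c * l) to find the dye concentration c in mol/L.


Formula: c = A / (epsilon * l)
Substituting: c = 0.3660 / (22857.5690 * 4.4660)
Result: 3.5854e-06 mol/L


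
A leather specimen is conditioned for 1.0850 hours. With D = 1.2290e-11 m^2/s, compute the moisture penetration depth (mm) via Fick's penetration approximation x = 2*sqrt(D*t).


t = 1.0850 hr * 3600 = 3906.0000 s
D * t = 1.2290e-11 * 3906.0000 = 4.8005e-08
x = 2 * sqrt(D*t) = 2 * sqrt(4.8005e-08) = 4.3820e-04 m = 0.4382 mm


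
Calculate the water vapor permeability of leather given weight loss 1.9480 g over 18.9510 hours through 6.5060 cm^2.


Formula: WVP = loss / (area * time)
Substituting: WVP = 1.9480 / (6.5060 * 18.9510)
Result: 0.0157995 g/(cm^2*hr)


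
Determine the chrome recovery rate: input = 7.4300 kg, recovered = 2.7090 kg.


Formula: Recovery = recovered / input * 100
Substituting: Recovery = 2.7090 / 7.4300 * 100
Result: 36.4603 %


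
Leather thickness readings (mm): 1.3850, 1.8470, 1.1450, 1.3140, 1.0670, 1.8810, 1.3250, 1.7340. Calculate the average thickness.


Formula: Average = sum / n
Substituting: Average = 11.6980 / 8
Result: 1.4623 mm


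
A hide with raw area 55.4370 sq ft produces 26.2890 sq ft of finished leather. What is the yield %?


Formula: Yield = finished / raw * 100
Substituting: Yield = 26.2890 / 55.4370 * 100
Result: 47.4214 %


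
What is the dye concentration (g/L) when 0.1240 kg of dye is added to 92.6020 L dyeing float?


Formula: Conc = dye_mass(kg) / volume(L) * 1000
Substituting: Conc = 0.1240 / 92.6020 * 1000
Result: 1.3391 g/L


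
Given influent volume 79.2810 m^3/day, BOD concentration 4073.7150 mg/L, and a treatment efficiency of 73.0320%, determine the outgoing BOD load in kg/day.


Load_in = volume * conc / 1000 = 79.2810 * 4073.7150 / 1000 = 322.9682 kg/day
Removed = Load_in * eff / 100 = 322.9682 * 73.0320 / 100 = 235.8701 kg/day
Load_out = Load_in - Removed = 322.9682 - 235.8701 = 87.0981 kg/day


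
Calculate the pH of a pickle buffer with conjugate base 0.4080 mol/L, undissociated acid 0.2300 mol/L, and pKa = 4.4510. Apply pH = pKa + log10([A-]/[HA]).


ratio = [A-] / [HA] = 0.4080 / 0.2300 = 1.7739
log10(ratio) = 0.2489
pH = pKa + log10(ratio) = 4.4510 + 0.2489 = 4.6999


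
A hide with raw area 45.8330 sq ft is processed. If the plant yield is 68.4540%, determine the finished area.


Formula: finished = raw * yield / 100
Substituting: finished = 45.8330 * 68.4540 / 100
Result: 31.3745 sq ft


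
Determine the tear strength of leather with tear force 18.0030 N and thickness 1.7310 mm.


Formula: Tear strength = force / thickness
Substituting: Tear strength = 18.0030 / 1.7310
Result: 10.4003 N/mm


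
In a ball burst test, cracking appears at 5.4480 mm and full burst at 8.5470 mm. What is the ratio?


Formula: Ratio = crack / burst
Substituting: Ratio = 5.4480 / 8.5470
Result: 0.6374


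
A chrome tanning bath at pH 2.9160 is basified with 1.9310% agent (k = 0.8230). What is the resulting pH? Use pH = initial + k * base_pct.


Formula: pH_final = pH_initial + k * base_pct
Substituting: pH_final = 2.9160 + 0.8230 * 1.9310
Result: 4.5052


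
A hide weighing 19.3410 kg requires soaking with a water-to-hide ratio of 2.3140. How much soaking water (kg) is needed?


Formula: Water = hide_weight * ratio
Substituting: Water = 19.3410 * 2.3140
Result: 44.7551 kg


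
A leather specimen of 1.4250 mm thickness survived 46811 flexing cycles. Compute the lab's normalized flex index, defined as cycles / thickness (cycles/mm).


Formula: Index = cycles / thickness
Substituting: Index = 46811 / 1.4250
Result: 32849.8246 cycles/mm


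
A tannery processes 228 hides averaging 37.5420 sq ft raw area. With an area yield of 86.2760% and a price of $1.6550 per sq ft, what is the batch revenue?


Raw_total = N * avg_area = 228 * 37.5420 = 8559.5760 sq ft
Finished = Raw_total * yield / 100 = 8559.5760 * 86.2760 / 100 = 7384.8598 sq ft
Value = Finished * price = 7384.8598 * 1.6550 = 12221.9430 $


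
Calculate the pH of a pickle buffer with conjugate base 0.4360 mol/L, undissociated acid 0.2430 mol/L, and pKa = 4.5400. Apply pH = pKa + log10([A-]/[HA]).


ratio = [A-] / [HA] = 0.4360 / 0.2430 = 1.7942
log10(ratio) = 0.2539
pH = pKa + log10(ratio) = 4.5400 + 0.2539 = 4.7939


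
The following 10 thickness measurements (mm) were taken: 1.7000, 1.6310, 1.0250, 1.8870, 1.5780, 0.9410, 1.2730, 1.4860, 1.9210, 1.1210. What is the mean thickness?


Formula: Average = sum / n
Substituting: Average = 14.5630 / 10
Result: 1.4563 mm


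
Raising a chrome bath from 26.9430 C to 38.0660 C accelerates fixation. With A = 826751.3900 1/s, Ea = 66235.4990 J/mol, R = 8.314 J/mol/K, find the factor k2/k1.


T1 = 26.9430 + 273.15 = 300.0930 K; T2 = 38.0660 + 273.15 = 311.2160 K
k1 = A * exp(-Ea/(R*T1)) = 826751.3900 * exp(-66235.4990/(8.314*300.0930)) = 2.4429e-06 1/s
k2 = A * exp(-Ea/(R*T2)) = 826751.3900 * exp(-66235.4990/(8.314*311.2160)) = 6.3092e-06 1/s
k2/k1 = 6.3092e-06 / 2.4429e-06 = 2.5827


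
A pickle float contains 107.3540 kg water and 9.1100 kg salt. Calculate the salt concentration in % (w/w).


Formula: Conc = salt / (water + salt) * 100
Substituting: Conc = 9.1100 / (107.3540 + 9.1100) * 100
Result: 7.8222 %


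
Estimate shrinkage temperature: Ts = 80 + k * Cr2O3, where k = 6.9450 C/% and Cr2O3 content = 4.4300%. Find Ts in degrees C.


Formula: Ts = 80 + k * Cr2O3
Substituting: Ts = 80 + 6.9450 * 4.4300
Result: 110.7664 C


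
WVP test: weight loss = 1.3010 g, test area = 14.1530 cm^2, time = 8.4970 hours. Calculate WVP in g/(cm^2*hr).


Formula: WVP = loss / (area * time)
Substituting: WVP = 1.3010 / (14.1530 * 8.4970)
Result: 0.0108184 g/(cm^2*hr)


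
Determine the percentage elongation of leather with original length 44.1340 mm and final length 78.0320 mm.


Formula: Elongation = (Lf - L0) / L0 * 100
Substituting: Elongation = (78.0320 - 44.1340) / 44.1340 * 100
Result: 76.8070 %


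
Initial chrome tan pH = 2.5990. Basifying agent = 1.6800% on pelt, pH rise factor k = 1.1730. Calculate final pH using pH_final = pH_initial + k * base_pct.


Formula: pH_final = pH_initial + k * base_pct
Substituting: pH_final = 2.5990 + 1.1730 * 1.6800
Result: 4.5696


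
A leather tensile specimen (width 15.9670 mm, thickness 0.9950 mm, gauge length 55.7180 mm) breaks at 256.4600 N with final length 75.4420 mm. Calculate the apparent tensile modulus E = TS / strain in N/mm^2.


TS = F / (w * t) = 256.4600 / (15.9670 * 0.9950) = 16.1426 N/mm^2
strain = (Lf - L0) / L0 = (75.4420 - 55.7180) / 55.7180 = 0.3540
E = TS / strain = 16.1426 / 0.3540 = 45.6009 N/mm^2


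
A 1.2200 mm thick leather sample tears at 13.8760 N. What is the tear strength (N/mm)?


Formula: Tear strength = force / thickness
Substituting: Tear strength = 13.8760 / 1.2200
Result: 11.3738 N/mm


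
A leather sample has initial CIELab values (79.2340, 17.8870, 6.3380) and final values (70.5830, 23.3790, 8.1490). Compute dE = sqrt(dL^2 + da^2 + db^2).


dL = -8.6510, da = 5.4920, db = 1.8110
dE = sqrt((-8.6510)^2 + 5.4920^2 + 1.8110^2) = 10.4058


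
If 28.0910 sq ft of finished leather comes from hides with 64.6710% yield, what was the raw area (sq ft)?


Formula: raw = finished * 100 / yield
Substituting: raw = 28.0910 * 100 / 64.6710
Result: 43.4368 sq ft


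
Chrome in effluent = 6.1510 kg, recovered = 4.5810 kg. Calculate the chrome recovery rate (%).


Formula: Recovery = recovered / input * 100
Substituting: Recovery = 4.5810 / 6.1510 * 100
Result: 74.4757 %


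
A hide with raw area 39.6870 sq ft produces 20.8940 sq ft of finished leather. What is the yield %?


Formula: Yield = finished / raw * 100
Substituting: Yield = 20.8940 / 39.6870 * 100
Result: 52.6470 %


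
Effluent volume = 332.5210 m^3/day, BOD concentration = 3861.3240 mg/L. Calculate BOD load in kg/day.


Formula: BOD_load = volume * conc / 1000
Substituting: BOD_load = 332.5210 * 3861.3240 / 1000
Result: 1283.9713 kg/day


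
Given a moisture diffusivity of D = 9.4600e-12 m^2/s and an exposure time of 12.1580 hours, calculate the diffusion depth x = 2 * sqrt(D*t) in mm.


t = 12.1580 hr * 3600 = 43768.8000 s
D * t = 9.4600e-12 * 43768.8000 = 4.1405e-07
x = 2 * sqrt(D*t) = 2 * sqrt(4.1405e-07) = 0.00128694 m = 1.2869 mm


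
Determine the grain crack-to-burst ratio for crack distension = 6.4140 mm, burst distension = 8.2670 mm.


Formula: Ratio = crack / burst
Substituting: Ratio = 6.4140 / 8.2670
Result: 0.7759


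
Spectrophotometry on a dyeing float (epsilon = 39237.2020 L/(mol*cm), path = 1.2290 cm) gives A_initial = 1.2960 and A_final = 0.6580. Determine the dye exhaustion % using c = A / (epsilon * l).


c_initial = A_i / (epsilon * l) = 1.2960 / (39237.2020 * 1.2290) = 2.6875e-05 mol/L
c_final = A_f / (epsilon * l) = 0.6580 / (39237.2020 * 1.2290) = 1.3645e-05 mol/L
Exhaustion = (c_initial - c_final) / c_initial * 100 = (2.6875e-05 - 1.3645e-05) / 2.6875e-05 * 100 = 49.2284 %


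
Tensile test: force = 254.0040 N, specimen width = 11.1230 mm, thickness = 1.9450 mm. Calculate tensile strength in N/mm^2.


Formula: TS = force / (width * thickness)
Substituting: TS = 254.0040 / (11.1230 * 1.9450)
Result: 11.7408 N/mm^2


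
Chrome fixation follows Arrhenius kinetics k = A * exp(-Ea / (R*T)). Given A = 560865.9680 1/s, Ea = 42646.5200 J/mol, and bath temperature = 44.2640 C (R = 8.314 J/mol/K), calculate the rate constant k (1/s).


T_K = T_C + 273.15 = 44.2640 + 273.15 = 317.4140 K
exponent = -Ea / (R * T_K) = -42646.5200 / (8.314 * 317.4140) = -16.1602
k = A * exp(exponent) = 560865.9680 * exp(-16.1602) = 0.0537726 1/s


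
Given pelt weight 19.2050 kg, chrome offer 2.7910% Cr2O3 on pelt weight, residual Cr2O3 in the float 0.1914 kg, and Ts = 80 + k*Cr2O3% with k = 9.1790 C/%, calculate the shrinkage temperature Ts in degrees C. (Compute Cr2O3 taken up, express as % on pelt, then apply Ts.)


Offered = pelt * offer_pct / 100 = 19.2050 * 2.7910 / 100 = 0.5360 kg
Uptake = offered - residual = 0.5360 - 0.1914 = 0.3446 kg
Cr2O3% on pelt = uptake / pelt * 100 = 0.3446 / 19.2050 * 100 = 1.7944 %
Ts = 80 + k * Cr2O3% = 80 + 9.1790 * 1.7944 = 96.4707 C


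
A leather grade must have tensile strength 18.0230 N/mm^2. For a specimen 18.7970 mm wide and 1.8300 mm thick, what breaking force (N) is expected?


Formula: F = TS * w * t
Substituting: F = 18.0230 * 18.7970 * 1.8300
Result: 619.9643 N


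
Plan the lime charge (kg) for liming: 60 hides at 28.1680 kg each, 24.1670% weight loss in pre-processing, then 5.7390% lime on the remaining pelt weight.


Total_raw = N * avg_wt = 60 * 28.1680 = 1690.0800 kg
Substrate = Total_raw * (1 - loss/100) = 1690.0800 * (1 - 24.1670/100) = 1281.6384 kg
Lime = Substrate * pct / 100 = 1281.6384 * 5.7390 / 100 = 73.5532 kg


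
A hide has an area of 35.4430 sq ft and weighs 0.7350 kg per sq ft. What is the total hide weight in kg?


Formula: Weight = area * weight_per_sqft
Substituting: Weight = 35.4430 * 0.7350
Result: 26.0506 kg


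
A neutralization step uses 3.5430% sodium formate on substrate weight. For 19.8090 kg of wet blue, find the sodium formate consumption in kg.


Formula: Neutralizer = substrate * pct / 100
Substituting: Neutralizer = 19.8090 * 3.5430 / 100
Result: 0.7018 kg


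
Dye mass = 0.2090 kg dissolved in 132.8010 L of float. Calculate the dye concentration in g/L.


Formula: Conc = dye_mass(kg) / volume(L) * 1000
Substituting: Conc = 0.2090 / 132.8010 * 1000
Result: 1.5738 g/L


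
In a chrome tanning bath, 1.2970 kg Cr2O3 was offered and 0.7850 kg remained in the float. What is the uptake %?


Formula: Uptake = (offered - residual) / offered * 100
Substituting: Uptake = (1.2970 - 0.7850) / 1.2970 * 100
Result: 39.4757 %


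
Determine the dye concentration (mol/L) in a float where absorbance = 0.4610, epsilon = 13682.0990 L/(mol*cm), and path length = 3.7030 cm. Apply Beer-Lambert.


Formula: c = A / (epsilon * l)
Substituting: c = 0.4610 / (13682.0990 * 3.7030)
Result: 9.0990e-06 mol/L


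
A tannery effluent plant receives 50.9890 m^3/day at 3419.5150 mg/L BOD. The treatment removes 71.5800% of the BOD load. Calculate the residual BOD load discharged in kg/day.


Load_in = volume * conc / 1000 = 50.9890 * 3419.5150 / 1000 = 174.3577 kg/day
Removed = Load_in * eff / 100 = 174.3577 * 71.5800 / 100 = 124.8052 kg/day
Load_out = Load_in - Removed = 174.3577 - 124.8052 = 49.5524 kg/day


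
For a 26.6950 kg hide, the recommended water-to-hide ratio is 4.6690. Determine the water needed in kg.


Formula: Water = hide_weight * ratio
Substituting: Water = 26.6950 * 4.6690
Result: 124.6390 kg


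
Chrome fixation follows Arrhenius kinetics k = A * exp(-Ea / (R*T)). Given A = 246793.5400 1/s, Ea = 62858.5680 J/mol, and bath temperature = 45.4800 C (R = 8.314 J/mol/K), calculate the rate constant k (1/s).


T_K = T_C + 273.15 = 45.4800 + 273.15 = 318.6300 K
exponent = -Ea / (R * T_K) = -62858.5680 / (8.314 * 318.6300) = -23.7284
k = A * exp(exponent) = 246793.5400 * exp(-23.7284) = 1.2225e-05 1/s


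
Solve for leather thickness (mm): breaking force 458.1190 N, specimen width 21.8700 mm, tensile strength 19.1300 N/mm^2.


Formula: t = F / (TS * w)
Substituting: t = 458.1190 / (19.1300 * 21.8700)
Result: 1.0950 mm


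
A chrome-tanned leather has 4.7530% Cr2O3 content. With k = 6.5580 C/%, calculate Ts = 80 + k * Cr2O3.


Formula: Ts = 80 + k * Cr2O3
Substituting: Ts = 80 + 6.5580 * 4.7530
Result: 111.1702 C


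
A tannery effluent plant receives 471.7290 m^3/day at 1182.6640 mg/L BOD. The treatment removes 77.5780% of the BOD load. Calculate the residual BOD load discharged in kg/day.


Load_in = volume * conc / 1000 = 471.7290 * 1182.6640 / 1000 = 557.8969 kg/day
Removed = Load_in * eff / 100 = 557.8969 * 77.5780 / 100 = 432.8053 kg/day
Load_out = Load_in - Removed = 557.8969 - 432.8053 = 125.0916 kg/day


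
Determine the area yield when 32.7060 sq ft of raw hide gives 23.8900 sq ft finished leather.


Formula: Yield = finished / raw * 100
Substituting: Yield = 23.8900 / 32.7060 * 100
Result: 73.0447 %


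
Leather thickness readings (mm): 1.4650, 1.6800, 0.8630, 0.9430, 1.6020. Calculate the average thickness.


Formula: Average = sum / n
Substituting: Average = 6.5530 / 5
Result: 1.3106 mm


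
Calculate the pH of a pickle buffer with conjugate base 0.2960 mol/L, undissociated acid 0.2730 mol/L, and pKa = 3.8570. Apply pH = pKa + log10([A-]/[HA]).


ratio = [A-] / [HA] = 0.2960 / 0.2730 = 1.0842
log10(ratio) = 0.0351291
pH = pKa + log10(ratio) = 3.8570 + 0.0351291 = 3.8921


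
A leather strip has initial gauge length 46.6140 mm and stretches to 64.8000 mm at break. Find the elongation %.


Formula: Elongation = (Lf - L0) / L0 * 100
Substituting: Elongation = (64.8000 - 46.6140) / 46.6140 * 100
Result: 39.0140 %


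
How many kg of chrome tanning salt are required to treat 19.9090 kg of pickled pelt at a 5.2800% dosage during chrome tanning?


Formula: Chrome = substrate * pct / 100
Substituting: Chrome = 19.9090 * 5.2800 / 100
Result: 1.0512 kg


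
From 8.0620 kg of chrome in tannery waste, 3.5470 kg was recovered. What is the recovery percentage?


Formula: Recovery = recovered / input * 100
Substituting: Recovery = 3.5470 / 8.0620 * 100
Result: 43.9965 %


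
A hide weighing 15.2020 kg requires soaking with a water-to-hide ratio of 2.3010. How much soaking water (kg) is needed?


Formula: Water = hide_weight * ratio
Substituting: Water = 15.2020 * 2.3010
Result: 34.9798 kg


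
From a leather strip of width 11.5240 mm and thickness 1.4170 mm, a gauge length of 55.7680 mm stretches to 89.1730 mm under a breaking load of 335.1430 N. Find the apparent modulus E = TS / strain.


TS = F / (w * t) = 335.1430 / (11.5240 * 1.4170) = 20.5238 N/mm^2
strain = (Lf - L0) / L0 = (89.1730 - 55.7680) / 55.7680 = 0.5990
E = TS / strain = 20.5238 / 0.5990 = 34.2634 N/mm^2


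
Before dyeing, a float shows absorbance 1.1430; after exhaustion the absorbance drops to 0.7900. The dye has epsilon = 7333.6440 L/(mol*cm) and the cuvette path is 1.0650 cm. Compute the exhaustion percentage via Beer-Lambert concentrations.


c_initial = A_i / (epsilon * l) = 1.1430 / (7333.6440 * 1.0650) = 1.4634e-04 mol/L
c_final = A_f / (epsilon * l) = 0.7900 / (7333.6440 * 1.0650) = 1.0115e-04 mol/L
Exhaustion = (c_initial - c_final) / c_initial * 100 = (1.4634e-04 - 1.0115e-04) / 1.4634e-04 * 100 = 30.8836 %


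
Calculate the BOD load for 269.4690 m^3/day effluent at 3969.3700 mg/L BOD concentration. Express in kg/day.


Formula: BOD_load = volume * conc / 1000
Substituting: BOD_load = 269.4690 * 3969.3700 / 1000
Result: 1069.6222 kg/day


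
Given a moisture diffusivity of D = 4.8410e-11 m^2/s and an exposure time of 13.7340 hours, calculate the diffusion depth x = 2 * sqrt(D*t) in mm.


t = 13.7340 hr * 3600 = 49442.4000 s
D * t = 4.8410e-11 * 49442.4000 = 2.3935e-06
x = 2 * sqrt(D*t) = 2 * sqrt(2.3935e-06) = 0.00309419 m = 3.0942 mm


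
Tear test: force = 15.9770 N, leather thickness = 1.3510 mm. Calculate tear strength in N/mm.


Formula: Tear strength = force / thickness
Substituting: Tear strength = 15.9770 / 1.3510
Result: 11.8261 N/mm


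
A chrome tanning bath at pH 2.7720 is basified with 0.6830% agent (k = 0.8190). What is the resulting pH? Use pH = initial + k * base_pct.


Formula: pH_final = pH_initial + k * base_pct
Substituting: pH_final = 2.7720 + 0.8190 * 0.6830
Result: 3.3314
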